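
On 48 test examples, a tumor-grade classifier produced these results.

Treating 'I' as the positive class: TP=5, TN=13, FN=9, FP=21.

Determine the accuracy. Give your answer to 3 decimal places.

Accuracy = (TP+TN)/N = (5+13)/48 = 0.375

0.375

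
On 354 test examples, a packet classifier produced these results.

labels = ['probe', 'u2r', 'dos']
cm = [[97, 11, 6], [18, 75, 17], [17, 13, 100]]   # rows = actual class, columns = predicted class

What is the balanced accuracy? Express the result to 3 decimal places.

0.767

Balanced accuracy = mean of per-class recall.
  probe: recall = 97/114 = 0.8509
  u2r: recall = 75/110 = 0.6818
  dos: recall = 100/130 = 0.7692
Mean = (0.8509 + 0.6818 + 0.7692) / 3 = 0.767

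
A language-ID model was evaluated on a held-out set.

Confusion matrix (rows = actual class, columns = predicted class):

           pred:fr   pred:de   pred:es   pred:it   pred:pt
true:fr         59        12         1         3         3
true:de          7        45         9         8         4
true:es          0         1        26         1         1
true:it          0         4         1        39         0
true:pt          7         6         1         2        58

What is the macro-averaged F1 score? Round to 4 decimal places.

0.7657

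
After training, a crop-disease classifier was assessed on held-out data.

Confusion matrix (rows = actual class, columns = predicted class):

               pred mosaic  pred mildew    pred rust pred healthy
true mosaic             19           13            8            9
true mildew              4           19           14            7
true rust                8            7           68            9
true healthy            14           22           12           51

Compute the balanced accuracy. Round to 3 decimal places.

0.518

Balanced accuracy = mean of per-class recall.
  mosaic: recall = 19/49 = 0.3878
  mildew: recall = 19/44 = 0.4318
  rust: recall = 68/92 = 0.7391
  healthy: recall = 51/99 = 0.5152
Mean = (0.3878 + 0.4318 + 0.7391 + 0.5152) / 4 = 0.518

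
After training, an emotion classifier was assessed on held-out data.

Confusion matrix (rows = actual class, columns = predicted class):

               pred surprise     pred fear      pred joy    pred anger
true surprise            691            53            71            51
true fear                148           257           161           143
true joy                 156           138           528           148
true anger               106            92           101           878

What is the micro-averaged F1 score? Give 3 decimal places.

0.632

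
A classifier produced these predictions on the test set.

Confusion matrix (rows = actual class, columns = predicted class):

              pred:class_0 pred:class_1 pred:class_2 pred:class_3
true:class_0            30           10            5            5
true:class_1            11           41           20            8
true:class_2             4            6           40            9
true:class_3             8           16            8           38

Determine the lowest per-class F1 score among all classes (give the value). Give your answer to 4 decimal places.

Per-class F1 score (2·TP/(2·TP+FP+FN)):
  class_0: TP=30, FP=11+4+8=23, FN=10+5+5=20 → 60/103 = 0.58252
  class_1: TP=41, FP=10+6+16=32, FN=11+20+8=39 → 82/153 = 0.53595
  class_2: TP=40, FP=5+20+8=33, FN=4+6+9=19 → 80/132 = 0.60606
  class_3: TP=38, FP=5+8+9=22, FN=8+16+8=32 → 76/130 = 0.58462
Lowest is class 'class_1' with F1 score = 0.5359.

0.5359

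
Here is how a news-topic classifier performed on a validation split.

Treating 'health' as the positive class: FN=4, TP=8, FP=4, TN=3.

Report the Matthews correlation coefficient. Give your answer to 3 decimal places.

0.095

MCC = (TP·TN − FP·FN) / √((TP+FP)(TP+FN)(TN+FP)(TN+FN))
Numerator = 8·3 − 4·4 = 8
Denominator = √(12·12·7·7) = √7056 = 84.0000
MCC = 8 / 84.0000 = 0.095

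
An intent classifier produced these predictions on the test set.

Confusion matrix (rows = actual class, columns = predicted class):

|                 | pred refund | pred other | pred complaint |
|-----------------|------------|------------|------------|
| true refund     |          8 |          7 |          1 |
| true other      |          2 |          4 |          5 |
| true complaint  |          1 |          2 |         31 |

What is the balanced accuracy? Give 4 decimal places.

0.5918

Balanced accuracy = mean of per-class recall.
  refund: recall = 8/16 = 0.50000
  other: recall = 4/11 = 0.36364
  complaint: recall = 31/34 = 0.91176
Mean = (0.50000 + 0.36364 + 0.91176) / 3 = 0.5918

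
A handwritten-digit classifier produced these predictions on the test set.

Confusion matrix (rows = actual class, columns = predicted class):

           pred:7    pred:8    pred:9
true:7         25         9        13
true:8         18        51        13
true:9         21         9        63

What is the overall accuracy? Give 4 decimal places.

Accuracy = trace / total = (25+51+63=139) / 222 = 139/222 = 0.6261

0.6261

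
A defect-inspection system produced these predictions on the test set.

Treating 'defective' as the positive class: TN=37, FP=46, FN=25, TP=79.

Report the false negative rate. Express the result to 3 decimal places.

0.240

FNR = FN/(FN+TP) = 25/(25+79) = 0.240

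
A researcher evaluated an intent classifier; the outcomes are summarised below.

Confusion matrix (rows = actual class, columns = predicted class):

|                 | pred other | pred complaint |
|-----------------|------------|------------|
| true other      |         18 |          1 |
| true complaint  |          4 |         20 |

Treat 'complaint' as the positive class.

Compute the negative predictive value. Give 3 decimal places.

0.818

NPV = TN/(TN+FN) = 18/(18+4) = 0.818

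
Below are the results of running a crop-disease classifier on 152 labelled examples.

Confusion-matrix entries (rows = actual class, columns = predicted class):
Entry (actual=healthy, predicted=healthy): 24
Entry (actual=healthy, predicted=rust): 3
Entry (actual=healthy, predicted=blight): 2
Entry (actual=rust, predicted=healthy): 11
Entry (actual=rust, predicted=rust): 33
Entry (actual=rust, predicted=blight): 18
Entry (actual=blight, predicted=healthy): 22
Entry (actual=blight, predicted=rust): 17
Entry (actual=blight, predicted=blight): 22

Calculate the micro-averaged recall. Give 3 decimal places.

Micro-averaging pools counts across classes: ΣTP=79, ΣFP=73, ΣFN=73.
Micro-recall = TP/(TP+FN) on pooled counts = 0.520 (equals overall accuracy in single-label multiclass).

0.520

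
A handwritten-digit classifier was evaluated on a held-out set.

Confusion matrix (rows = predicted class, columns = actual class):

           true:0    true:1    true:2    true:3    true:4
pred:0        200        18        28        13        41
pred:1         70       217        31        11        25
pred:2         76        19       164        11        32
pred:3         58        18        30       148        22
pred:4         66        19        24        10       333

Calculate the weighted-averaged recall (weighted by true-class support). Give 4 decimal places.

Per-class recall (TP/(TP+FN)):
  0: TP=200, FN=70+76+58+66=270 → 200/470 = 0.42553
  1: TP=217, FN=18+19+18+19=74 → 217/291 = 0.74570
  2: TP=164, FN=28+31+30+24=113 → 164/277 = 0.59206
  3: TP=148, FN=13+11+11+10=45 → 148/193 = 0.76684
  4: TP=333, FN=41+25+32+22=120 → 333/453 = 0.73510
Weighted-recall = Σ (supportᵢ/N)·recallᵢ with N=1684: (470/1684)·0.42553 + (291/1684)·0.74570 + (277/1684)·0.59206 + (193/1684)·0.76684 + (453/1684)·0.73510 = 0.6306

0.6306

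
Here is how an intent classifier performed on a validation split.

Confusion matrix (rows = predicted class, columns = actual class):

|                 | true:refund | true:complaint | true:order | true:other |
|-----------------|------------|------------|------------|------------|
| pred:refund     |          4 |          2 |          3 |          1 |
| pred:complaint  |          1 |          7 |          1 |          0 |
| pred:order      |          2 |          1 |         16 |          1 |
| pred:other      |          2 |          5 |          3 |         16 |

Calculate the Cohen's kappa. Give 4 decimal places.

0.5345

Observed agreement pₒ = trace/N = 43/65 = 0.66154
Expected agreement pₑ = Σ (rowᵢ·colᵢ)/N² = (9·10 + 15·9 + 23·20 + 18·26)/65² = 0.27290
κ = (pₒ − pₑ)/(1 − pₑ) = (0.66154 − 0.27290)/(1 − 0.27290) = 0.5345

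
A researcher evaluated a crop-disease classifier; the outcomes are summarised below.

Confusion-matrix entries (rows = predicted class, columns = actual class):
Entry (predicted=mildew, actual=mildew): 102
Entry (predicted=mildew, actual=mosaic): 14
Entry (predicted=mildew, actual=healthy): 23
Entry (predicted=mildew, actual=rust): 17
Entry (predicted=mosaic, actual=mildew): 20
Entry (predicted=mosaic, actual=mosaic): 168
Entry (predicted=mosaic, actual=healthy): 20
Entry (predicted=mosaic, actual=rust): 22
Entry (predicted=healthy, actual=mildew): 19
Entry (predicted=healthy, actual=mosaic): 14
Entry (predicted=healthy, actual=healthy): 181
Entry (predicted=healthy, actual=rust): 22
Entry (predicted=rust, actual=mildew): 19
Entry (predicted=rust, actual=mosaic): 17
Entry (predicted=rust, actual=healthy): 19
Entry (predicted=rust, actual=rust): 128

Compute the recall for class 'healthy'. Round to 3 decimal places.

0.745

Take TP from the diagonal, FP from the rest of the 'healthy' prediction marginal, FN from the rest of the 'healthy' actual marginal.
recall = TP/(TP+FN).
healthy: TP=181, FN=23+20+19=62 → 181/243 = 0.7449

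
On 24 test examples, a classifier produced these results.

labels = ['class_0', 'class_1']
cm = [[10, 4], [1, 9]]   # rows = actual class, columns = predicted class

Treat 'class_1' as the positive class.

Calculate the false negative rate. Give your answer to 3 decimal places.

FNR = FN/(FN+TP) = 1/(1+9) = 0.100

0.100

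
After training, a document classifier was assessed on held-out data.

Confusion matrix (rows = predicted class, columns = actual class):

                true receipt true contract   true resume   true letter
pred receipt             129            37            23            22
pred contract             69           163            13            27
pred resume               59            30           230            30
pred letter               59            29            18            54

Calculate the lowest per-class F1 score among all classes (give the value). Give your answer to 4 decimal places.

Per-class F1 score (2·TP/(2·TP+FP+FN)):
  receipt: TP=129, FP=37+23+22=82, FN=69+59+59=187 → 258/527 = 0.48956
  contract: TP=163, FP=69+13+27=109, FN=37+30+29=96 → 326/531 = 0.61394
  resume: TP=230, FP=59+30+30=119, FN=23+13+18=54 → 460/633 = 0.72670
  letter: TP=54, FP=59+29+18=106, FN=22+27+30=79 → 108/293 = 0.36860
Lowest is class 'letter' with F1 score = 0.3686.

0.3686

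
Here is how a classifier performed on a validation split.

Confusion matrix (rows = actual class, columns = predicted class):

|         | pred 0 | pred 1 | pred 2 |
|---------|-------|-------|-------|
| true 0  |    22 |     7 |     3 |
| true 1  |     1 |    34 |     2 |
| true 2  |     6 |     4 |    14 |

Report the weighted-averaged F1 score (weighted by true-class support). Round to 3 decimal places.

0.746

Per-class F1 score (2·TP/(2·TP+FP+FN)):
  0: TP=22, FP=1+6=7, FN=7+3=10 → 44/61 = 0.7213
  1: TP=34, FP=7+4=11, FN=1+2=3 → 68/82 = 0.8293
  2: TP=14, FP=3+2=5, FN=6+4=10 → 28/43 = 0.6512
Weighted-F1 score = Σ (supportᵢ/N)·F1 scoreᵢ with N=93: (32/93)·0.7213 + (37/93)·0.8293 + (24/93)·0.6512 = 0.746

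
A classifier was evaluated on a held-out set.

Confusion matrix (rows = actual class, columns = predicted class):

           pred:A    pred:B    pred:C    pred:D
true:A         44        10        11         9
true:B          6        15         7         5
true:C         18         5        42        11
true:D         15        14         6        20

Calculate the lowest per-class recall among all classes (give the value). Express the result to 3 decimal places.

Per-class recall (TP/(TP+FN)):
  A: TP=44, FN=10+11+9=30 → 44/74 = 0.5946
  B: TP=15, FN=6+7+5=18 → 15/33 = 0.4545
  C: TP=42, FN=18+5+11=34 → 42/76 = 0.5526
  D: TP=20, FN=15+14+6=35 → 20/55 = 0.3636
Lowest is class 'D' with recall = 0.364.

0.364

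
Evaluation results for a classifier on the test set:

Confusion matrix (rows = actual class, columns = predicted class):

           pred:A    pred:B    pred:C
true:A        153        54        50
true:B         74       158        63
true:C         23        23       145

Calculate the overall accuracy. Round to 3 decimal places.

0.614

Accuracy = trace / total = (153+158+145=456) / 743 = 456/743 = 0.614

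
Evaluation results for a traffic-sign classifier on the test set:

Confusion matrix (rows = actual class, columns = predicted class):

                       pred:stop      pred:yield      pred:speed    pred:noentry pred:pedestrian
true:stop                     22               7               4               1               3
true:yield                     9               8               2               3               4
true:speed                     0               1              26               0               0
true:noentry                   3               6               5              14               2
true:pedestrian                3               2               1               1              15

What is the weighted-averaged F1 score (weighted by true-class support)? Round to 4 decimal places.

0.5874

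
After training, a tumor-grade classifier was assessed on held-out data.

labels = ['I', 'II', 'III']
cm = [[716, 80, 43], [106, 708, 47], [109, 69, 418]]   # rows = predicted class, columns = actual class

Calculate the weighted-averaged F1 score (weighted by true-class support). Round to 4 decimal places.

0.8032

Per-class F1 score (2·TP/(2·TP+FP+FN)):
  I: TP=716, FP=80+43=123, FN=106+109=215 → 1432/1770 = 0.80904
  II: TP=708, FP=106+47=153, FN=80+69=149 → 1416/1718 = 0.82421
  III: TP=418, FP=109+69=178, FN=43+47=90 → 836/1104 = 0.75725
Weighted-F1 score = Σ (supportᵢ/N)·F1 scoreᵢ with N=2296: (931/2296)·0.80904 + (857/2296)·0.82421 + (508/2296)·0.75725 = 0.8032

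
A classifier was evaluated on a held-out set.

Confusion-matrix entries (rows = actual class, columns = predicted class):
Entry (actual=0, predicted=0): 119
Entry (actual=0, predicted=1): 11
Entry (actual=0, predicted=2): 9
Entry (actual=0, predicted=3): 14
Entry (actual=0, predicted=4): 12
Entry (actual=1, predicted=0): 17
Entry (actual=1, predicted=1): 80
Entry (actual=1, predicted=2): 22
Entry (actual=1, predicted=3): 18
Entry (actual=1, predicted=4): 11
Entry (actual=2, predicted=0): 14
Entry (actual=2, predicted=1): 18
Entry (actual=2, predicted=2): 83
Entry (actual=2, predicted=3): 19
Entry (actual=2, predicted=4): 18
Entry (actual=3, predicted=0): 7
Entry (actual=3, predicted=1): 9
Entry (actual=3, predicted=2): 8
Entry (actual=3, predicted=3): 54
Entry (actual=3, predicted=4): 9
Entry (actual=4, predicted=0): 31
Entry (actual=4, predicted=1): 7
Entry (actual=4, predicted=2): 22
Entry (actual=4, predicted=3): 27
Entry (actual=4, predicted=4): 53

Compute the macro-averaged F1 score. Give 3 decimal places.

0.550

Per-class F1 score (2·TP/(2·TP+FP+FN)):
  0: TP=119, FP=17+14+7+31=69, FN=11+9+14+12=46 → 238/353 = 0.6742
  1: TP=80, FP=11+18+9+7=45, FN=17+22+18+11=68 → 160/273 = 0.5861
  2: TP=83, FP=9+22+8+22=61, FN=14+18+19+18=69 → 166/296 = 0.5608
  3: TP=54, FP=14+18+19+27=78, FN=7+9+8+9=33 → 108/219 = 0.4932
  4: TP=53, FP=12+11+18+9=50, FN=31+7+22+27=87 → 106/243 = 0.4362
Macro-F1 score = mean = (0.6742 + 0.5861 + 0.5608 + 0.4932 + 0.4362) / 5 = 0.550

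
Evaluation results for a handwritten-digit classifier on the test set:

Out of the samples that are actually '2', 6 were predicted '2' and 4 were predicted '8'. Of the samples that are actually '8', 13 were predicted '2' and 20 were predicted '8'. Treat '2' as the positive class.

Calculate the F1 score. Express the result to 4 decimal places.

Precision = TP/(TP+FP) = 6/19 = 0.3158
Recall = TP/(TP+FN) = 6/10 = 0.6000
F1 = 2·TP/(2·TP+FP+FN) = 12/29 = 0.4138

0.4138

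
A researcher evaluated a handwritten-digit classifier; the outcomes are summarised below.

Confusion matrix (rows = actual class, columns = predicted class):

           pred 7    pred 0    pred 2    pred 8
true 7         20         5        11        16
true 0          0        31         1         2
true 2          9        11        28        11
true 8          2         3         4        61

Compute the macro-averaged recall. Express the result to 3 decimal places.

0.661

Per-class recall (TP/(TP+FN)):
  7: TP=20, FN=5+11+16=32 → 20/52 = 0.3846
  0: TP=31, FN=0+1+2=3 → 31/34 = 0.9118
  2: TP=28, FN=9+11+11=31 → 28/59 = 0.4746
  8: TP=61, FN=2+3+4=9 → 61/70 = 0.8714
Macro-recall = mean = (0.3846 + 0.9118 + 0.4746 + 0.8714) / 4 = 0.661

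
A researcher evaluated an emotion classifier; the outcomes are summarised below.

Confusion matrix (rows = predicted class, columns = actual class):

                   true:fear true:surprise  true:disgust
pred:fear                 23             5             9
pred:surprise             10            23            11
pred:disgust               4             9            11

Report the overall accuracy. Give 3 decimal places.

0.543

Accuracy = trace / total = (23+23+11=57) / 105 = 57/105 = 0.543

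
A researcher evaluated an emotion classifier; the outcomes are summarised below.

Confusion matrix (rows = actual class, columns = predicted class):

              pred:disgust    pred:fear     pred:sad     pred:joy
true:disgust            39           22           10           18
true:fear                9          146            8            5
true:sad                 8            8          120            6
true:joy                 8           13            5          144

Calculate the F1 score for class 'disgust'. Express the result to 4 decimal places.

Take TP from the diagonal, FP from the rest of the 'disgust' prediction marginal, FN from the rest of the 'disgust' actual marginal.
F1 score = 2·TP/(2·TP+FP+FN).
disgust: TP=39, FP=9+8+8=25, FN=22+10+18=50 → 78/153 = 0.50980

0.5098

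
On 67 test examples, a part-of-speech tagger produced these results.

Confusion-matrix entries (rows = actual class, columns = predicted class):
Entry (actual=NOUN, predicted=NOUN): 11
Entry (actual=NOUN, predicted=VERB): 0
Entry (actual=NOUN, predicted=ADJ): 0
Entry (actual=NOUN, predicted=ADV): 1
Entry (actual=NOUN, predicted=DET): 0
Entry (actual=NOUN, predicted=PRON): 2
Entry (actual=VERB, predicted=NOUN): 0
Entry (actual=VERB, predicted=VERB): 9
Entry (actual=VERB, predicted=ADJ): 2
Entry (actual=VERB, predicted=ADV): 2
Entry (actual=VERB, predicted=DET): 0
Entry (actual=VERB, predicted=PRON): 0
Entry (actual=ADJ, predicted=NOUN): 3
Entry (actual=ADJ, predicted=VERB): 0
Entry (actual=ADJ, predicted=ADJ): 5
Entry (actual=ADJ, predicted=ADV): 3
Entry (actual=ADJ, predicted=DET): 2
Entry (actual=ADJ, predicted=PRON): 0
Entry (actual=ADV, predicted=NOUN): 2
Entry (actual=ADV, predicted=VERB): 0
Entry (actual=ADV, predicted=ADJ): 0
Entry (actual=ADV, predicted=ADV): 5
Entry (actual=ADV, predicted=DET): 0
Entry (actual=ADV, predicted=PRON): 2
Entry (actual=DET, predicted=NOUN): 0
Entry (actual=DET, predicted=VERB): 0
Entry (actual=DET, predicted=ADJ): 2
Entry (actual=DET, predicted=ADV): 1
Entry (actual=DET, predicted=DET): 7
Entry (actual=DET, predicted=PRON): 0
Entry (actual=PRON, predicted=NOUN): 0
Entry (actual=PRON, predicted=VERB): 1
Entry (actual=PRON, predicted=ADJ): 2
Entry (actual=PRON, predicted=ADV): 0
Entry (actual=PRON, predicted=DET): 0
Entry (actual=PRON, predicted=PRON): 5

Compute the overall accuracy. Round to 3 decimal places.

Accuracy = trace / total = (11+9+5+5+7+5=42) / 67 = 42/67 = 0.627

0.627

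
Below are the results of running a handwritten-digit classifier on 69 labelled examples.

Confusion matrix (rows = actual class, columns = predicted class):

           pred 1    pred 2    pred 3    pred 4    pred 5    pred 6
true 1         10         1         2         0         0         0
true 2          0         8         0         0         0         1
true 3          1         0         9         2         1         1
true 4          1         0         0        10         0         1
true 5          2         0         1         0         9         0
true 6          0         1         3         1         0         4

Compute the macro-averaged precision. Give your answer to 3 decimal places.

0.726

Per-class precision (TP/(TP+FP)):
  1: TP=10, FP=0+1+1+2+0=4 → 10/14 = 0.7143
  2: TP=8, FP=1+0+0+0+1=2 → 8/10 = 0.8000
  3: TP=9, FP=2+0+0+1+3=6 → 9/15 = 0.6000
  4: TP=10, FP=0+0+2+0+1=3 → 10/13 = 0.7692
  5: TP=9, FP=0+0+1+0+0=1 → 9/10 = 0.9000
  6: TP=4, FP=0+1+1+1+0=3 → 4/7 = 0.5714
Macro-precision = mean = (0.7143 + 0.8000 + 0.6000 + 0.7692 + 0.9000 + 0.5714) / 6 = 0.726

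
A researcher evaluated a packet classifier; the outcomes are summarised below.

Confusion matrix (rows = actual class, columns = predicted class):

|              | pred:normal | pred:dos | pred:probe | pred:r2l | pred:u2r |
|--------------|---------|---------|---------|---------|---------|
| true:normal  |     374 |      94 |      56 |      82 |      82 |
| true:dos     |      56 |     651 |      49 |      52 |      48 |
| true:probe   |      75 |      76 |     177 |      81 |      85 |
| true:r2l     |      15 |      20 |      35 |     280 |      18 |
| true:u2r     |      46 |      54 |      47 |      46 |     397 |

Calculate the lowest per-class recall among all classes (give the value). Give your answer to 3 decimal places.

Per-class recall (TP/(TP+FN)):
  normal: TP=374, FN=94+56+82+82=314 → 374/688 = 0.5436
  dos: TP=651, FN=56+49+52+48=205 → 651/856 = 0.7605
  probe: TP=177, FN=75+76+81+85=317 → 177/494 = 0.3583
  r2l: TP=280, FN=15+20+35+18=88 → 280/368 = 0.7609
  u2r: TP=397, FN=46+54+47+46=193 → 397/590 = 0.6729
Lowest is class 'probe' with recall = 0.358.

0.358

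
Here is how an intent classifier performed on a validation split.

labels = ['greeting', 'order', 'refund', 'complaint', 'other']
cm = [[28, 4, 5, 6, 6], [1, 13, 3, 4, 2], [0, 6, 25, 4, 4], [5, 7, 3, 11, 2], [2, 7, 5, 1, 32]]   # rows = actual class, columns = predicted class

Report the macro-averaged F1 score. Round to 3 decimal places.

0.563

Per-class F1 score (2·TP/(2·TP+FP+FN)):
  greeting: TP=28, FP=1+0+5+2=8, FN=4+5+6+6=21 → 56/85 = 0.6588
  order: TP=13, FP=4+6+7+7=24, FN=1+3+4+2=10 → 26/60 = 0.4333
  refund: TP=25, FP=5+3+3+5=16, FN=0+6+4+4=14 → 50/80 = 0.6250
  complaint: TP=11, FP=6+4+4+1=15, FN=5+7+3+2=17 → 22/54 = 0.4074
  other: TP=32, FP=6+2+4+2=14, FN=2+7+5+1=15 → 64/93 = 0.6882
Macro-F1 score = mean = (0.6588 + 0.4333 + 0.6250 + 0.4074 + 0.6882) / 5 = 0.563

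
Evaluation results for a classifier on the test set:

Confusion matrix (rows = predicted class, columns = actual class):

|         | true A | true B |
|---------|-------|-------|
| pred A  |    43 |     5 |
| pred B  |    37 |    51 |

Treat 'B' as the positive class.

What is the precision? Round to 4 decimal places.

Precision = TP/(TP+FP) = 51/(51+37) = 51/88 = 0.5795

0.5795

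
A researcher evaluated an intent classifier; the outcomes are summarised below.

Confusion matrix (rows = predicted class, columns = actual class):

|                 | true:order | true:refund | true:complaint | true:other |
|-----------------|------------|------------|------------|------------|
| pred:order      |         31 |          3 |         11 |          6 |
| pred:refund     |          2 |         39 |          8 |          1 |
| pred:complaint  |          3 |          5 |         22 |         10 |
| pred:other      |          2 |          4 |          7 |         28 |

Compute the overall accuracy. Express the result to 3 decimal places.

0.659

Accuracy = trace / total = (31+39+22+28=120) / 182 = 120/182 = 0.659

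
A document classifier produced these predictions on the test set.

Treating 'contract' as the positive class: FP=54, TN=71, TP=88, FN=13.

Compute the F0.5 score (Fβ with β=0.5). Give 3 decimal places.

Fβ = (1+β²)·TP / ((1+β²)·TP + β²·FN + FP), with β²=1/4
= 1.25·88 / (1.25·88 + 0.25·13 + 54) = 0.658

0.658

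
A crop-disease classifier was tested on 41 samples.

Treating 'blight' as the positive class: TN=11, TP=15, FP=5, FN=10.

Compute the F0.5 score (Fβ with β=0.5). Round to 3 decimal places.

0.714

Fβ = (1+β²)·TP / ((1+β²)·TP + β²·FN + FP), with β²=1/4
= 1.25·15 / (1.25·15 + 0.25·10 + 5) = 0.714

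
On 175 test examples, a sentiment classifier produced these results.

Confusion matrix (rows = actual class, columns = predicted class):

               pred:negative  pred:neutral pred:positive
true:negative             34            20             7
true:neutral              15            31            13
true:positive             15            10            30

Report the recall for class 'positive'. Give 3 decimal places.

0.545

One-vs-rest for 'positive': TP = diagonal; FP = other classes predicted 'positive'; FN = 'positive' predicted as other.
recall = TP/(TP+FN).
positive: TP=30, FN=15+10=25 → 30/55 = 0.5455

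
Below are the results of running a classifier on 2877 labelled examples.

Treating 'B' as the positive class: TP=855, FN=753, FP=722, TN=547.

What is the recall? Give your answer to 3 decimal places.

Recall = TP/(TP+FN) = 855/(855+753) = 855/1608 = 0.532

0.532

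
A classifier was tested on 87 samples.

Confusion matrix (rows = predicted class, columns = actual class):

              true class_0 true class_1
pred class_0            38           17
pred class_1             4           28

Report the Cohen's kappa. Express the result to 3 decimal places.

0.522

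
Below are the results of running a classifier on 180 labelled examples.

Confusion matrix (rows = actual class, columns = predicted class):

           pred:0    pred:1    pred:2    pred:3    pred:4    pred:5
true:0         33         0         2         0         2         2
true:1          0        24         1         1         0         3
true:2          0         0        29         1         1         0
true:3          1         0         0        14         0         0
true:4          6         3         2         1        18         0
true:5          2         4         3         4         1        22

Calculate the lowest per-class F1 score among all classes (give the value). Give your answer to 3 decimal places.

0.692

Per-class F1 score (2·TP/(2·TP+FP+FN)):
  0: TP=33, FP=0+0+1+6+2=9, FN=0+2+0+2+2=6 → 66/81 = 0.8148
  1: TP=24, FP=0+0+0+3+4=7, FN=0+1+1+0+3=5 → 48/60 = 0.8000
  2: TP=29, FP=2+1+0+2+3=8, FN=0+0+1+1+0=2 → 58/68 = 0.8529
  3: TP=14, FP=0+1+1+1+4=7, FN=1+0+0+0+0=1 → 28/36 = 0.7778
  4: TP=18, FP=2+0+1+0+1=4, FN=6+3+2+1+0=12 → 36/52 = 0.6923
  5: TP=22, FP=2+3+0+0+0=5, FN=2+4+3+4+1=14 → 44/63 = 0.6984
Lowest is class '4' with F1 score = 0.692.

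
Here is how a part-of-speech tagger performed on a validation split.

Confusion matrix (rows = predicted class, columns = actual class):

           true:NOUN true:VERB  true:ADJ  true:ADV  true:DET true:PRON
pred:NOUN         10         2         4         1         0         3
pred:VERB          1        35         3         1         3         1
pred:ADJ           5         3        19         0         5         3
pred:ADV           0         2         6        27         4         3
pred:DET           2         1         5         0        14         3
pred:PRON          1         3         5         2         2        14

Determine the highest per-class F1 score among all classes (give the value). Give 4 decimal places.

0.7778

Per-class F1 score (2·TP/(2·TP+FP+FN)):
  NOUN: TP=10, FP=2+4+1+0+3=10, FN=1+5+0+2+1=9 → 20/39 = 0.51282
  VERB: TP=35, FP=1+3+1+3+1=9, FN=2+3+2+1+3=11 → 70/90 = 0.77778
  ADJ: TP=19, FP=5+3+0+5+3=16, FN=4+3+6+5+5=23 → 38/77 = 0.49351
  ADV: TP=27, FP=0+2+6+4+3=15, FN=1+1+0+0+2=4 → 54/73 = 0.73973
  DET: TP=14, FP=2+1+5+0+3=11, FN=0+3+5+4+2=14 → 28/53 = 0.52830
  PRON: TP=14, FP=1+3+5+2+2=13, FN=3+1+3+3+3=13 → 28/54 = 0.51852
Highest is class 'VERB' with F1 score = 0.7778.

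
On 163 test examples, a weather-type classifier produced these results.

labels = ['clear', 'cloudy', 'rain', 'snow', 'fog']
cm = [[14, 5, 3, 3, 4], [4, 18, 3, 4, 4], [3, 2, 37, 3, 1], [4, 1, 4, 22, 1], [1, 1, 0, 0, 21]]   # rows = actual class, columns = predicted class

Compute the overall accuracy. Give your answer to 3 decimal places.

0.687

Accuracy = trace / total = (14+18+37+22+21=112) / 163 = 112/163 = 0.687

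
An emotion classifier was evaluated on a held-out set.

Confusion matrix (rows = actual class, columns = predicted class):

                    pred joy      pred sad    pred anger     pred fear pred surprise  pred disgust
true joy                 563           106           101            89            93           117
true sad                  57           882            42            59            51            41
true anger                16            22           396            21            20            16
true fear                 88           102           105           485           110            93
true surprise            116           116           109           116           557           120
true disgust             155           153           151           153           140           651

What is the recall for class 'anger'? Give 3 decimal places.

Take TP from the diagonal, FP from the rest of the 'anger' prediction marginal, FN from the rest of the 'anger' actual marginal.
recall = TP/(TP+FN).
anger: TP=396, FN=16+22+21+20+16=95 → 396/491 = 0.8065

0.807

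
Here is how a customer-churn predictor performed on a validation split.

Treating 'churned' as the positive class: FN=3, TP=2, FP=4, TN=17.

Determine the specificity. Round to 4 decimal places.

0.8095

Specificity = TN/(TN+FP) = 17/(17+4) = 0.8095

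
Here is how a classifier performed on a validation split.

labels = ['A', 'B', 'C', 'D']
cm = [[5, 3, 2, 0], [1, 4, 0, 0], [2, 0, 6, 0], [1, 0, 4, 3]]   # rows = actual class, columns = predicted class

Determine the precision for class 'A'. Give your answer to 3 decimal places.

0.556

Treat 'A' as positive and all other classes as negative.
precision = TP/(TP+FP).
A: TP=5, FP=1+2+1=4 → 5/9 = 0.5556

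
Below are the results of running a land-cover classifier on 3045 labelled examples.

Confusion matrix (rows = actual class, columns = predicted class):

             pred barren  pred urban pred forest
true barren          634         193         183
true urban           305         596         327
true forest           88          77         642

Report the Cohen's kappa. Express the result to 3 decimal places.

0.428

Observed agreement pₒ = trace/N = 1872/3045 = 0.6148
Expected agreement pₑ = Σ (rowᵢ·colᵢ)/N² = (1010·1027 + 1228·866 + 807·1152)/3045² = 0.3268
κ = (pₒ − pₑ)/(1 − pₑ) = (0.6148 − 0.3268)/(1 − 0.3268) = 0.428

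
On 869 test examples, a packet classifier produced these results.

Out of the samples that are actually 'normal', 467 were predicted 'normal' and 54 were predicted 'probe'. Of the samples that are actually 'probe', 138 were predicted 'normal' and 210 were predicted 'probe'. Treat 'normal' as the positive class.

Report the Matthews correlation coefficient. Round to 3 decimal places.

0.533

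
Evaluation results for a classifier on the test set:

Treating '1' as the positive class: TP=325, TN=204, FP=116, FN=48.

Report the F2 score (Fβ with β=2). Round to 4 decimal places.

0.8407

Fβ = (1+β²)·TP / ((1+β²)·TP + β²·FN + FP), with β²=4
= 5·325 / (5·325 + 4·48 + 116) = 0.8407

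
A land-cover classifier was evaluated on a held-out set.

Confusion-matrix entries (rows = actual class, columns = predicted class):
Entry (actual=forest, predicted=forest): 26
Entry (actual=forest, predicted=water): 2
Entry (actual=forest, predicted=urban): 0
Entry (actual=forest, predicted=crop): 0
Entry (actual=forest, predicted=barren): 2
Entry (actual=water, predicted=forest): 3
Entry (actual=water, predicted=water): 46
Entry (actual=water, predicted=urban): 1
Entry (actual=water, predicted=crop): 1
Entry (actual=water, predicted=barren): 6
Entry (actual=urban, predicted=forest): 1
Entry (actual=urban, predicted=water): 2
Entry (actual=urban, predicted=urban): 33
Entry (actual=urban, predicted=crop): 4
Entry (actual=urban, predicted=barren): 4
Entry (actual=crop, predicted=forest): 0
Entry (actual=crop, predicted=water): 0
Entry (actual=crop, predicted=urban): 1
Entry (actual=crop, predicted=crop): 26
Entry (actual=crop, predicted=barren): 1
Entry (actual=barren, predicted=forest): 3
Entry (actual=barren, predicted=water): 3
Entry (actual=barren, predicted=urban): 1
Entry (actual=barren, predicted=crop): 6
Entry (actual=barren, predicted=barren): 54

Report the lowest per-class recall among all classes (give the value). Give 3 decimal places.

0.750

Per-class recall (TP/(TP+FN)):
  forest: TP=26, FN=2+0+0+2=4 → 26/30 = 0.8667
  water: TP=46, FN=3+1+1+6=11 → 46/57 = 0.8070
  urban: TP=33, FN=1+2+4+4=11 → 33/44 = 0.7500
  crop: TP=26, FN=0+0+1+1=2 → 26/28 = 0.9286
  barren: TP=54, FN=3+3+1+6=13 → 54/67 = 0.8060
Lowest is class 'urban' with recall = 0.750.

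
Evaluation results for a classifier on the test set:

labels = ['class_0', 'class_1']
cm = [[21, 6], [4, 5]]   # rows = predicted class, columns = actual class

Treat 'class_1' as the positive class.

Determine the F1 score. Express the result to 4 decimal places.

0.5000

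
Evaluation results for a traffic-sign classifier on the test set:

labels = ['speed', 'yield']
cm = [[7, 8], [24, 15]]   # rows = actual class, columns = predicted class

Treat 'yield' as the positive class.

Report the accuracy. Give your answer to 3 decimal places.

Accuracy = (TP+TN)/N = (15+7)/54 = 0.407

0.407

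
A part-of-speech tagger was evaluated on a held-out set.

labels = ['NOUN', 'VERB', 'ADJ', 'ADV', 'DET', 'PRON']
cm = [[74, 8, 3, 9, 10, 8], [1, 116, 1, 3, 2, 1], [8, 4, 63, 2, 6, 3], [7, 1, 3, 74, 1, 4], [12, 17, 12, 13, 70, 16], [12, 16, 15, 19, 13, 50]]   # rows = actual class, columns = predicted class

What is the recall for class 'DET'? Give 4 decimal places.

0.5000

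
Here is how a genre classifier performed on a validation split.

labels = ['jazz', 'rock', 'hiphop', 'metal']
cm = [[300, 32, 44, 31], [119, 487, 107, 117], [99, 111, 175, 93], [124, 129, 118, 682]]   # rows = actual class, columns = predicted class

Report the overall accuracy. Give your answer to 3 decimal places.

0.594

Accuracy = trace / total = (300+487+175+682=1644) / 2768 = 1644/2768 = 0.594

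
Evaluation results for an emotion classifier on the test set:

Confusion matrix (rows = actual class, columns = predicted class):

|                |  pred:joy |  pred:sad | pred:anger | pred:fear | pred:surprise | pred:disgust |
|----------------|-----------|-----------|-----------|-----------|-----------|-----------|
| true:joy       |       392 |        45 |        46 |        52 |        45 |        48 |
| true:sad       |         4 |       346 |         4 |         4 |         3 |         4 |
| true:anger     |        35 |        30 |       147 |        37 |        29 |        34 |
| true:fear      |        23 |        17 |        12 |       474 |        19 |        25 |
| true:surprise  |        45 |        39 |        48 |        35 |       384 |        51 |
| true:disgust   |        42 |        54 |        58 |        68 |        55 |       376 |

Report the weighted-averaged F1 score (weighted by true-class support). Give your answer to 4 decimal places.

0.6722

Per-class F1 score (2·TP/(2·TP+FP+FN)):
  joy: TP=392, FP=4+35+23+45+42=149, FN=45+46+52+45+48=236 → 784/1169 = 0.67066
  sad: TP=346, FP=45+30+17+39+54=185, FN=4+4+4+3+4=19 → 692/896 = 0.77232
  anger: TP=147, FP=46+4+12+48+58=168, FN=35+30+37+29+34=165 → 294/627 = 0.46890
  fear: TP=474, FP=52+4+37+35+68=196, FN=23+17+12+19+25=96 → 948/1240 = 0.76452
  surprise: TP=384, FP=45+3+29+19+55=151, FN=45+39+48+35+51=218 → 768/1137 = 0.67546
  disgust: TP=376, FP=48+4+34+25+51=162, FN=42+54+58+68+55=277 → 752/1191 = 0.63140
Weighted-F1 score = Σ (supportᵢ/N)·F1 scoreᵢ with N=3130: (628/3130)·0.67066 + (365/3130)·0.77232 + (312/3130)·0.46890 + (570/3130)·0.76452 + (602/3130)·0.67546 + (653/3130)·0.63140 = 0.6722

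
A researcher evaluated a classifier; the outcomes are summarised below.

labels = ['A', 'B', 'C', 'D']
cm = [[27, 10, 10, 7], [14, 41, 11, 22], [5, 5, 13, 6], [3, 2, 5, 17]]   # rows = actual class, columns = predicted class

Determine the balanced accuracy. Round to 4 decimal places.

Balanced accuracy = mean of per-class recall.
  A: recall = 27/54 = 0.50000
  B: recall = 41/88 = 0.46591
  C: recall = 13/29 = 0.44828
  D: recall = 17/27 = 0.62963
Mean = (0.50000 + 0.46591 + 0.44828 + 0.62963) / 4 = 0.5110

0.5110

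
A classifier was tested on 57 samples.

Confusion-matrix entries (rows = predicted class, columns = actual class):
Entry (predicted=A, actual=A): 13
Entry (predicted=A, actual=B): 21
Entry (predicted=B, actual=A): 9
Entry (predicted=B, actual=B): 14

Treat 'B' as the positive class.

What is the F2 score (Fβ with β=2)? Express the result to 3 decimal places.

0.429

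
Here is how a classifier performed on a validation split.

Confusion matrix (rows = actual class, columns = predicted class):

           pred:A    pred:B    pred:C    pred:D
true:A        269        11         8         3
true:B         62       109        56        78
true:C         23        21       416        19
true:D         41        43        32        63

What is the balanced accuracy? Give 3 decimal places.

0.626

Balanced accuracy = mean of per-class recall.
  A: recall = 269/291 = 0.9244
  B: recall = 109/305 = 0.3574
  C: recall = 416/479 = 0.8685
  D: recall = 63/179 = 0.3520
Mean = (0.9244 + 0.3574 + 0.8685 + 0.3520) / 4 = 0.626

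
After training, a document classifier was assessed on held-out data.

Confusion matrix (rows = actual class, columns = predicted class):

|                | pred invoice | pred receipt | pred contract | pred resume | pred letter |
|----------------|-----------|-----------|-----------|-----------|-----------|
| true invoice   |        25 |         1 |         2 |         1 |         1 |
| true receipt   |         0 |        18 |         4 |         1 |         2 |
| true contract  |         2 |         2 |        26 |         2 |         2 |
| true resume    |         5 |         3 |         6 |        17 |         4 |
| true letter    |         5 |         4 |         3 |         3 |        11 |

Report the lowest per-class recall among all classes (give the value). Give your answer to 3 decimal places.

Per-class recall (TP/(TP+FN)):
  invoice: TP=25, FN=1+2+1+1=5 → 25/30 = 0.8333
  receipt: TP=18, FN=0+4+1+2=7 → 18/25 = 0.7200
  contract: TP=26, FN=2+2+2+2=8 → 26/34 = 0.7647
  resume: TP=17, FN=5+3+6+4=18 → 17/35 = 0.4857
  letter: TP=11, FN=5+4+3+3=15 → 11/26 = 0.4231
Lowest is class 'letter' with recall = 0.423.

0.423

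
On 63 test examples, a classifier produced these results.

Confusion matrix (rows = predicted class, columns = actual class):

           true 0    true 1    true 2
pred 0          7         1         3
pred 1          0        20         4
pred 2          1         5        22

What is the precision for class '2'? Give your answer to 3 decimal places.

0.786

One-vs-rest for '2': TP = diagonal; FP = other classes predicted '2'; FN = '2' predicted as other.
precision = TP/(TP+FP).
2: TP=22, FP=1+5=6 → 22/28 = 0.7857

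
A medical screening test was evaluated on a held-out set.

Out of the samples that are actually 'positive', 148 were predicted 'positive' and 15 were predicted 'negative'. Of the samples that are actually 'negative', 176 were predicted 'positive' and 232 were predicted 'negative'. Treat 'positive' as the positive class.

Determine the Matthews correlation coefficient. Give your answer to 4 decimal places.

MCC = (TP·TN − FP·FN) / √((TP+FP)(TP+FN)(TN+FP)(TN+FN))
Numerator = 148·232 − 176·15 = 31696
Denominator = √(324·163·408·247) = √5322182112 = 72953.2872
MCC = 31696 / 72953.2872 = 0.4345

0.4345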